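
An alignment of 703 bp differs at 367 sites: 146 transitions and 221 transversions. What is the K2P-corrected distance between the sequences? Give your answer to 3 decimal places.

0.902

P = 146/703 ≈ 0.207681 and Q = 221/703 ≈ 0.314367.
Under the Kimura two-parameter model, d = −½ ln(1 − 2P − Q) − ¼ ln(1 − 2Q).
1 − 2P − Q = 0.270271, giving −½ ln(0.270271) = 0.654165.
1 − 2Q = 0.371266, giving −¼ ln(0.371266) = 0.247709.
d = 0.654165 + 0.247709 = 0.901874.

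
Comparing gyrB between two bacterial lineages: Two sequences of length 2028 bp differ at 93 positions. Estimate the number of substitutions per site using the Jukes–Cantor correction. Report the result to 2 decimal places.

p = 93/2028 ≈ 0.045858.
d = −(3/4) ln(1 − 4p/3) = −0.75 ln(1 − 0.061144) = −0.75 ln(0.938856)
  = −0.75 × (-0.063093) = 0.047320 substitutions/site.

0.05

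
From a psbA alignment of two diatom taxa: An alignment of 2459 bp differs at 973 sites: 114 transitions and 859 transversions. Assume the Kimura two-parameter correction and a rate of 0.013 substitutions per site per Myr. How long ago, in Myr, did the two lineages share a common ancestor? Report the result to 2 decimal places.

22.75

P = 114/2459 ≈ 0.04636 and Q = 859/2459 ≈ 0.349329.
Under the Kimura two-parameter model, d = −½ ln(1 − 2P − Q) − ¼ ln(1 − 2Q).
1 − 2P − Q = 0.557951, giving −½ ln(0.557951) = 0.291742.
1 − 2Q = 0.301342, giving −¼ ln(0.301342) = 0.299877.
d = 0.291742 + 0.299877 = 0.591619.
Under a molecular clock d = 2μt, so t = d/(2μ) = 0.591619 / (2 × 0.013) = 22.75 Myr.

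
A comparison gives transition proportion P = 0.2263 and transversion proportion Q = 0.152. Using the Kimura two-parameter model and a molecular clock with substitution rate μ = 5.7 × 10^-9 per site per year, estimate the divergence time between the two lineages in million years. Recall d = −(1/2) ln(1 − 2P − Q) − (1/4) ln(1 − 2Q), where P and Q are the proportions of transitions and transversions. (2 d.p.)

48.64

Under the Kimura two-parameter model, d = −½ ln(1 − 2P − Q) − ¼ ln(1 − 2Q).
1 − 2P − Q = 0.3954, giving −½ ln(0.3954) = 0.463929.
1 − 2Q = 0.696, giving −¼ ln(0.696) = 0.090601.
d = 0.463929 + 0.090601 = 0.554530.
Under a molecular clock d = 2μt, so t = d/(2μ) = 0.554530 / (2 × 5.7 × 10^-9) = 48.64 million years.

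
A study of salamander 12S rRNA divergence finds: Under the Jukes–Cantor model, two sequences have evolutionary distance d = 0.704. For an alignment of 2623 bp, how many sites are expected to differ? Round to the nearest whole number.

1198

Invert JC69: p = (3/4)(1 − e^(−4d/3)) = 0.75 × (1 − e^(-0.938667)) = 0.75 × (1 − 0.391149) = 0.456638.
Expected differing sites = pL ≈ 0.456638 × 2623 = 1197.761474 ≈ 1198.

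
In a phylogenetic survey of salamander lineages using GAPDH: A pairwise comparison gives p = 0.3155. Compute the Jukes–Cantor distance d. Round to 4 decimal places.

d = −(3/4) ln(1 − 4p/3) = −0.75 ln(1 − 0.420667) = −0.75 ln(0.579333)
  = −0.75 × (-0.545878) = 0.409409 substitutions/site.

0.4094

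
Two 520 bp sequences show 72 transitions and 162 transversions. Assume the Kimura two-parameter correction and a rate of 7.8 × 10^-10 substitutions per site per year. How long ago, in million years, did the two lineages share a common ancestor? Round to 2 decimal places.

440.93

P = 72/520 ≈ 0.138462 and Q = 162/520 ≈ 0.311538.
Under the Kimura two-parameter model, d = −½ ln(1 − 2P − Q) − ¼ ln(1 − 2Q).
1 − 2P − Q = 0.411538, giving −½ ln(0.411538) = 0.443927.
1 − 2Q = 0.376924, giving −¼ ln(0.376924) = 0.243928.
d = 0.443927 + 0.243928 = 0.687855.
Under a molecular clock d = 2μt, so t = d/(2μ) = 0.687855 / (2 × 7.8 × 10^-10) = 440.93 million years.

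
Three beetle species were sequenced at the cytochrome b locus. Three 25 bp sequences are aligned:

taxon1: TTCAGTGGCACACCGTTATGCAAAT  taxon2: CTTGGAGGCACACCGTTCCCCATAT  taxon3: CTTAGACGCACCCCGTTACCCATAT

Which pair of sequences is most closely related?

taxon2 and taxon3

taxon1–taxon2: 8/25 differ, p = 0.320, d = 0.417.
taxon1–taxon3: 8/25 differ, p = 0.320, d = 0.417.
taxon2–taxon3: 4/25 differ, p = 0.160, d = 0.180.
The smallest distance is between taxon2 and taxon3.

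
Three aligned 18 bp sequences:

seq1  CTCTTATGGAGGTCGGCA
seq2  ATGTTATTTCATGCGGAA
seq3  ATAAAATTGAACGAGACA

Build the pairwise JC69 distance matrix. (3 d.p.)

d(seq1,seq2) = 0.824, d(seq1,seq3) = 1.012, d(seq2,seq3) = 0.824

seq1–seq2: 9/18 sites differ → p = 0.5, d = −0.75 ln(1 − 0.666667) = 0.823960 ≈ 0.824.
seq1–seq3: 10/18 sites differ → p ≈ 0.555556, d = −0.75 ln(1 − 0.740741) = 1.012446 ≈ 1.012.
seq2–seq3: 9/18 sites differ → p = 0.5, d = −0.75 ln(1 − 0.666667) = 0.823960 ≈ 0.824.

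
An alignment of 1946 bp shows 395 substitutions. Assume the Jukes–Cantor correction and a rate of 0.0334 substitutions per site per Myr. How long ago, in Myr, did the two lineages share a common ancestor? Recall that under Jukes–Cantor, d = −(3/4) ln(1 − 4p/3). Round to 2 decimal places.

3.54

p = 395/1946 ≈ 0.20298.
d = −(3/4) ln(1 − 4p/3) = −0.75 ln(1 − 0.27064) = −0.75 ln(0.72936)
  = −0.75 × (-0.315588) = 0.236691 substitutions/site.
Under a molecular clock d = 2μt, so t = d/(2μ) = 0.236691 / (2 × 0.0334) = 3.54 Myr.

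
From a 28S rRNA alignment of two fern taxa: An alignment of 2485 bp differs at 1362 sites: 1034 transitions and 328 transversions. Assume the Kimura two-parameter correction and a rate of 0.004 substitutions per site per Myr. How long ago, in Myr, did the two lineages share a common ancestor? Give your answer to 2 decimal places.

P = 1034/2485 ≈ 0.416097 and Q = 328/2485 ≈ 0.131992.
Under the Kimura two-parameter model, d = −½ ln(1 − 2P − Q) − ¼ ln(1 − 2Q).
1 − 2P − Q = 0.035814, giving −½ ln(0.035814) = 1.664708.
1 − 2Q = 0.736016, giving −¼ ln(0.736016) = 0.076626.
d = 1.664708 + 0.076626 = 1.741334.
Under a molecular clock d = 2μt, so t = d/(2μ) = 1.741334 / (2 × 0.004) = 217.67 Myr.

217.67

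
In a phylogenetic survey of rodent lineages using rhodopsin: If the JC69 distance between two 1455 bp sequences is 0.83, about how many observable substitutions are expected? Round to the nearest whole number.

730

Invert JC69: p = (3/4)(1 − e^(−4d/3)) = 0.75 × (1 − e^(-1.106667)) = 0.75 × (1 − 0.330659) = 0.502006.
Expected differing sites = pL ≈ 0.502006 × 1455 = 730.41873 ≈ 730.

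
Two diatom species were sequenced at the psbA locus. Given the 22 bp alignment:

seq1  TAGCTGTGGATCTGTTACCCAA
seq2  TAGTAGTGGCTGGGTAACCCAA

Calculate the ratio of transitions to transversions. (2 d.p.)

Transitions are A↔G and C↔T; transversions are all other mismatches.
Transitions: 1. Transversions: 5.
R = 1/5 = 0.20.

0.20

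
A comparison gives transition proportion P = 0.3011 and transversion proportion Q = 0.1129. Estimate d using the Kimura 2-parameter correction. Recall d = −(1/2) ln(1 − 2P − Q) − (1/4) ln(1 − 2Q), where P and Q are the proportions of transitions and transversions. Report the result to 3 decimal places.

0.692

Under the Kimura two-parameter model, d = −½ ln(1 − 2P − Q) − ¼ ln(1 − 2Q).
1 − 2P − Q = 0.2849, giving −½ ln(0.2849) = 0.627809.
1 − 2Q = 0.7742, giving −¼ ln(0.7742) = 0.063981.
d = 0.627809 + 0.063981 = 0.691790.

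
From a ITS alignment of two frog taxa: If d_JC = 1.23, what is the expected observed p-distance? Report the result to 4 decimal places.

0.6045

p = (3/4)(1 − e^(−4d/3)) = 0.75 × (1 − e^(-1.64)) = 0.75 × (1 − 0.193980) = 0.604515.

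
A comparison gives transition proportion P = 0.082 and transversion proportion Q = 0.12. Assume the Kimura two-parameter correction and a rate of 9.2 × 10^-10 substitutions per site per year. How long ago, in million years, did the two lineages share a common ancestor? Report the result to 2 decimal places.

Under the Kimura two-parameter model, d = −½ ln(1 − 2P − Q) − ¼ ln(1 − 2Q).
1 − 2P − Q = 0.716, giving −½ ln(0.716) = 0.167038.
1 − 2Q = 0.76, giving −¼ ln(0.76) = 0.068609.
d = 0.167038 + 0.068609 = 0.235647.
Under a molecular clock d = 2μt, so t = d/(2μ) = 0.235647 / (2 × 9.2 × 10^-10) = 128.07 million years.

128.07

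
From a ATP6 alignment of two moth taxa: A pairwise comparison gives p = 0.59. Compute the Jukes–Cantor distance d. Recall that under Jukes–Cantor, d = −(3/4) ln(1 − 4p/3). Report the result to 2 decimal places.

d = −(3/4) ln(1 − 4p/3) = −0.75 ln(1 − 0.786667) = −0.75 ln(0.213333)
  = −0.75 × (-1.544901) = 1.158676 substitutions/site.

1.16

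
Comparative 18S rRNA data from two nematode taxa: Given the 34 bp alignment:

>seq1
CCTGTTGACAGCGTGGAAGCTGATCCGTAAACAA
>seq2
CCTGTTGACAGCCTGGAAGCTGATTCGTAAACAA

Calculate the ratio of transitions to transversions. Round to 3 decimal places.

Transitions are A↔G and C↔T; transversions are all other mismatches.
Transitions: 1. Transversions: 1.
R = 1/1 = 1.000.

1.000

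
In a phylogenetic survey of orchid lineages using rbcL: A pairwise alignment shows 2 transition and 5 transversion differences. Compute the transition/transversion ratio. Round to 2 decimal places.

R = 2/5 = 0.40.

0.40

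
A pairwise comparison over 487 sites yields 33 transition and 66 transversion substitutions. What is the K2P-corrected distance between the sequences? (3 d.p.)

0.237

P = 33/487 ≈ 0.067762 and Q = 66/487 ≈ 0.135524.
Under the Kimura two-parameter model, d = −½ ln(1 − 2P − Q) − ¼ ln(1 − 2Q).
1 − 2P − Q = 0.728952, giving −½ ln(0.728952) = 0.158074.
1 − 2Q = 0.728952, giving −¼ ln(0.728952) = 0.079037.
d = 0.158074 + 0.079037 = 0.237111.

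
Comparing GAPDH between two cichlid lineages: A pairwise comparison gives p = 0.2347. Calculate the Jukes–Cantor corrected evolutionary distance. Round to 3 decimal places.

d = −(3/4) ln(1 − 4p/3) = −0.75 ln(1 − 0.312933) = −0.75 ln(0.687067)
  = −0.75 × (-0.375323) = 0.281492 substitutions/site.

0.281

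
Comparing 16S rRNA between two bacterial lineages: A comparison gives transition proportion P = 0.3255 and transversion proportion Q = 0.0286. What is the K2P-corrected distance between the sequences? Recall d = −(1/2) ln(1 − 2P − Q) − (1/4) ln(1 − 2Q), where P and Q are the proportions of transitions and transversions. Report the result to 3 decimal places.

0.584

Under the Kimura two-parameter model, d = −½ ln(1 − 2P − Q) − ¼ ln(1 − 2Q).
1 − 2P − Q = 0.3204, giving −½ ln(0.3204) = 0.569093.
1 − 2Q = 0.9428, giving −¼ ln(0.9428) = 0.014725.
d = 0.569093 + 0.014725 = 0.583818.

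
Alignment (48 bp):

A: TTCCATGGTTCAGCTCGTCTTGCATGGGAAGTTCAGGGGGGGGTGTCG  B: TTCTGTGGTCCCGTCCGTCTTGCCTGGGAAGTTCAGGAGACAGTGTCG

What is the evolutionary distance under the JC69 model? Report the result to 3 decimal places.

0.273

The sequences differ at 11 of 48 sites, so p = 11/48 ≈ 0.229167.
d = −(3/4) ln(1 − 4p/3) = −0.75 ln(1 − 0.305556) = −0.75 ln(0.694444)
  = −0.75 × (-0.364644) = 0.273483 substitutions/site.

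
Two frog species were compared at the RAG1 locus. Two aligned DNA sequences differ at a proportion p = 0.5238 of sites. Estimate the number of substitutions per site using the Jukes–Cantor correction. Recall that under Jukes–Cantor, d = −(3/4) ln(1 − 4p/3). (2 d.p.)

0.90

d = −(3/4) ln(1 − 4p/3) = −0.75 ln(1 − 0.6984) = −0.75 ln(0.3016)
  = −0.75 × (-1.198654) = 0.898991 substitutions/site.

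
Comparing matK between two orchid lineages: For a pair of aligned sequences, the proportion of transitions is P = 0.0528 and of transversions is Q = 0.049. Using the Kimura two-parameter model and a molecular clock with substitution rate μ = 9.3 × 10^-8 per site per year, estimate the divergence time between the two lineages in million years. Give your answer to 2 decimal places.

Under the Kimura two-parameter model, d = −½ ln(1 − 2P − Q) − ¼ ln(1 − 2Q).
1 − 2P − Q = 0.8454, giving −½ ln(0.8454) = 0.083973.
1 − 2Q = 0.902, giving −¼ ln(0.902) = 0.025785.
d = 0.083973 + 0.025785 = 0.109758.
Under a molecular clock d = 2μt, so t = d/(2μ) = 0.109758 / (2 × 9.3 × 10^-8) = 0.59 million years.

0.59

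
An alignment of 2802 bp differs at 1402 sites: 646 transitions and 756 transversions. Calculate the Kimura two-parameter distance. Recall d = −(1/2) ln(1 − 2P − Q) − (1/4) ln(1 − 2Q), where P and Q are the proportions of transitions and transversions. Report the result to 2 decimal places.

0.85

P = 646/2802 ≈ 0.23055 and Q = 756/2802 ≈ 0.269807.
Under the Kimura two-parameter model, d = −½ ln(1 − 2P − Q) − ¼ ln(1 − 2Q).
1 − 2P − Q = 0.269093, giving −½ ln(0.269093) = 0.656349.
1 − 2Q = 0.460386, giving −¼ ln(0.460386) = 0.193923.
d = 0.656349 + 0.193923 = 0.850272.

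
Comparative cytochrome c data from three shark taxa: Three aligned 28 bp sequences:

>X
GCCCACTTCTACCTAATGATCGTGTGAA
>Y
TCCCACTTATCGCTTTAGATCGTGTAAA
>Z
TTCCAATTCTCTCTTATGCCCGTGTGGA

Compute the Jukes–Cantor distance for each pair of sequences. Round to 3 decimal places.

d(X,Y) = 0.360, d(X,Z) = 0.420, d(Y,Z) = 0.485

X–Y: 8/28 sites differ → p ≈ 0.285714, d = −0.75 ln(1 − 0.380952) = 0.359679 ≈ 0.360.
X–Z: 9/28 sites differ → p ≈ 0.321429, d = −0.75 ln(1 − 0.428572) = 0.419713 ≈ 0.420.
Y–Z: 10/28 sites differ → p ≈ 0.357143, d = −0.75 ln(1 − 0.476191) = 0.484971 ≈ 0.485.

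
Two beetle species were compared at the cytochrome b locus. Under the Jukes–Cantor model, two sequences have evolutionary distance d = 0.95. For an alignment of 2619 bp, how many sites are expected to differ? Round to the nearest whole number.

1411

Invert JC69: p = (3/4)(1 − e^(−4d/3)) = 0.75 × (1 − e^(-1.266667)) = 0.75 × (1 − 0.281769) = 0.538673.
Expected differing sites = pL ≈ 0.538673 × 2619 = 1410.784587 ≈ 1411.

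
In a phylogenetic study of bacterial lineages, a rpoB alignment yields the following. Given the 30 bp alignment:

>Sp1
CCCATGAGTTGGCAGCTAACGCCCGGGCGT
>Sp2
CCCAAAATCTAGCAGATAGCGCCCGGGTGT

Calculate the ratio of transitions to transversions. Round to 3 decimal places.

1.667

Transitions are A↔G and C↔T; transversions are all other mismatches.
Transitions: 5. Transversions: 3.
R = 5/3 = 1.666666… ≈ 1.667 (to 3 d.p.).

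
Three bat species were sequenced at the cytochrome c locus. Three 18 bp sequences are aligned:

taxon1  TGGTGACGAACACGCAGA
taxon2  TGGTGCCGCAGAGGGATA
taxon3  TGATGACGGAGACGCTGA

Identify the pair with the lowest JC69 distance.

taxon1 and taxon3

taxon1–taxon2: 6/18 differ, p = 0.333, d = 0.441.
taxon1–taxon3: 4/18 differ, p = 0.222, d = 0.264.
taxon2–taxon3: 7/18 differ, p = 0.389, d = 0.548.
The smallest distance is between taxon1 and taxon3.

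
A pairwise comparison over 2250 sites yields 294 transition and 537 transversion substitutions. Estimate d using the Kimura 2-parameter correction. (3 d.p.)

P = 294/2250 ≈ 0.130667 and Q = 537/2250 ≈ 0.238667.
Under the Kimura two-parameter model, d = −½ ln(1 − 2P − Q) − ¼ ln(1 − 2Q).
1 − 2P − Q = 0.499999, giving −½ ln(0.499999) = 0.346575.
1 − 2Q = 0.522666, giving −¼ ln(0.522666) = 0.162203.
d = 0.346575 + 0.162203 = 0.508778.

0.509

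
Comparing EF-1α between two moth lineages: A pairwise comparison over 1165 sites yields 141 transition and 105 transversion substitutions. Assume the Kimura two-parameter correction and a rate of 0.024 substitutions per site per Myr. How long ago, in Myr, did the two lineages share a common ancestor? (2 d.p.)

5.24

P = 141/1165 ≈ 0.12103 and Q = 105/1165 ≈ 0.090129.
Under the Kimura two-parameter model, d = −½ ln(1 − 2P − Q) − ¼ ln(1 − 2Q).
1 − 2P − Q = 0.667811, giving −½ ln(0.667811) = 0.201875.
1 − 2Q = 0.819742, giving −¼ ln(0.819742) = 0.049691.
d = 0.201875 + 0.049691 = 0.251566.
Under a molecular clock d = 2μt, so t = d/(2μ) = 0.251566 / (2 × 0.024) = 5.24 Myr.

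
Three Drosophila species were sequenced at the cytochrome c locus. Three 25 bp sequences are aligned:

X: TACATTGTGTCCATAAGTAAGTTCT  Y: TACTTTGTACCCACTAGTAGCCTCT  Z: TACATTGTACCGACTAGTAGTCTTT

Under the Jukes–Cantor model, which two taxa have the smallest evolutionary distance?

Y and Z

X–Y: 8/25 differ, p = 0.320, d = 0.417.
X–Z: 9/25 differ, p = 0.360, d = 0.490.
Y–Z: 4/25 differ, p = 0.160, d = 0.180.
The smallest distance is between Y and Z.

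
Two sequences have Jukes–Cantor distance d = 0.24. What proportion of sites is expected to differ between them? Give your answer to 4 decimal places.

0.2054

p = (3/4)(1 − e^(−4d/3)) = 0.75 × (1 − e^(-0.32)) = 0.75 × (1 − 0.726149) = 0.205388.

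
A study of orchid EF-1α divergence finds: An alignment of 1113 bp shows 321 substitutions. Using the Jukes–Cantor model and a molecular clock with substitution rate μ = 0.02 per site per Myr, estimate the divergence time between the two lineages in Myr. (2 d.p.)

p = 321/1113 ≈ 0.28841.
d = −(3/4) ln(1 − 4p/3) = −0.75 ln(1 − 0.384547) = −0.75 ln(0.615453)
  = −0.75 × (-0.485397) = 0.364048 substitutions/site.
Under a molecular clock d = 2μt, so t = d/(2μ) = 0.364048 / (2 × 0.02) = 9.10 Myr.

9.10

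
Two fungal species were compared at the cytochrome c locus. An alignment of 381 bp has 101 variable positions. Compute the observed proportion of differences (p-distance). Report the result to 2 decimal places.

0.27

p = 101/381 = 0.265091… ≈ 0.27 (to 2 d.p.).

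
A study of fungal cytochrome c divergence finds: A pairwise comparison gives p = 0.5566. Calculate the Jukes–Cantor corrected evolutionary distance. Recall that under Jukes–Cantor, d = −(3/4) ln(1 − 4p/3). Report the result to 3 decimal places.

1.016

d = −(3/4) ln(1 − 4p/3) = −0.75 ln(1 − 0.742133) = −0.75 ln(0.257867)
  = −0.75 × (-1.355311) = 1.016483 substitutions/site.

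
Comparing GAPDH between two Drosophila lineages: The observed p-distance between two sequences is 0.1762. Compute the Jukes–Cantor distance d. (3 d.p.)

0.201

d = −(3/4) ln(1 − 4p/3) = −0.75 ln(1 − 0.234933) = −0.75 ln(0.765067)
  = −0.75 × (-0.267792) = 0.200844 substitutions/site.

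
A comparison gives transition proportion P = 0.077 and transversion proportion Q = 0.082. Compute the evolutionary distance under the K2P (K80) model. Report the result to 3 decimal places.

0.179

Under the Kimura two-parameter model, d = −½ ln(1 − 2P − Q) − ¼ ln(1 − 2Q).
1 − 2P − Q = 0.764, giving −½ ln(0.764) = 0.134594.
1 − 2Q = 0.836, giving −¼ ln(0.836) = 0.044782.
d = 0.134594 + 0.044782 = 0.179376.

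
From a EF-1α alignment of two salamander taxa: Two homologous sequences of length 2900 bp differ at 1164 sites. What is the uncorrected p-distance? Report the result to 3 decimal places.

0.401

p = 1164/2900 = 0.401379… ≈ 0.401 (to 3 d.p.).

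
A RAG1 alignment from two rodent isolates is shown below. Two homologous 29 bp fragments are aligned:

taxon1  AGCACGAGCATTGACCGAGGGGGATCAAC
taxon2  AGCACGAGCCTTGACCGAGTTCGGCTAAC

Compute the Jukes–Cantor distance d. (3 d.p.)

The sequences differ at 7 of 29 sites (10, 20, 21, 22, 24, 25, 26), so p = 7/29 ≈ 0.241379.
d = −(3/4) ln(1 − 4p/3) = −0.75 ln(1 − 0.321839) = −0.75 ln(0.678161)
  = −0.75 × (-0.388371) = 0.291278 substitutions/site.

0.291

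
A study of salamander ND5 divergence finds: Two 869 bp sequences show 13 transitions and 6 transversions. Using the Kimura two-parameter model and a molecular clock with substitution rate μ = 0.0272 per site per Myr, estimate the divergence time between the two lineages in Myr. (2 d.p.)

P = 13/869 ≈ 0.01496 and Q = 6/869 ≈ 0.006904.
Under the Kimura two-parameter model, d = −½ ln(1 − 2P − Q) − ¼ ln(1 − 2Q).
1 − 2P − Q = 0.963176, giving −½ ln(0.963176) = 0.018760.
1 − 2Q = 0.986192, giving −¼ ln(0.986192) = 0.003476.
d = 0.018760 + 0.003476 = 0.022236.
Under a molecular clock d = 2μt, so t = d/(2μ) = 0.022236 / (2 × 0.0272) = 0.41 Myr.

0.41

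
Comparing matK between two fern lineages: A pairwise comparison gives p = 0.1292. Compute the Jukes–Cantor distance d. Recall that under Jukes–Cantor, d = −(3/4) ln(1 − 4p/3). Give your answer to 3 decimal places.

d = −(3/4) ln(1 − 4p/3) = −0.75 ln(1 − 0.172267) = −0.75 ln(0.827733)
  = −0.75 × (-0.189065) = 0.141799 substitutions/site.

0.142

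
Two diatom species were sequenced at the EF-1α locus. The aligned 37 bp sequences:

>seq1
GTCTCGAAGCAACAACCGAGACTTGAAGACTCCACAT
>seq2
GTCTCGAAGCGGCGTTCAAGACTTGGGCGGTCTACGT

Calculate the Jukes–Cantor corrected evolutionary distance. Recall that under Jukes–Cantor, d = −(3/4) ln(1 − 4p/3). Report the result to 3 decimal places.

0.474

The sequences differ at 13 of 37 sites, so p = 13/37 ≈ 0.351351.
d = −(3/4) ln(1 − 4p/3) = −0.75 ln(1 − 0.468468) = −0.75 ln(0.531532)
  = −0.75 × (-0.631992) = 0.473994 substitutions/site.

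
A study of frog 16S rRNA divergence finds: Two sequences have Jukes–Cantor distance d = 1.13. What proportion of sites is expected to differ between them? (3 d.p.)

p = (3/4)(1 − e^(−4d/3)) = 0.75 × (1 − e^(-1.506667)) = 0.75 × (1 − 0.221647) = 0.583765.

0.584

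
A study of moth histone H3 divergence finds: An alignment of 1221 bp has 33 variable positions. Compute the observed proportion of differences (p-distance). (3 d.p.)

0.027

p = 33/1221 = 0.027027… ≈ 0.027 (to 3 d.p.).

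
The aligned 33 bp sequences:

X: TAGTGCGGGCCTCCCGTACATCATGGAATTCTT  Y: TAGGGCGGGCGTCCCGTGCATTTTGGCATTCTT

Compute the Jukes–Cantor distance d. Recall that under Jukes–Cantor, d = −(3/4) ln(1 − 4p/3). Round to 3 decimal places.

0.208

The sequences differ at 6 of 33 sites (4, 11, 18, 22, 23, 27), so p = 6/33 ≈ 0.181818.
d = −(3/4) ln(1 − 4p/3) = −0.75 ln(1 − 0.242424) = −0.75 ln(0.757576)
  = −0.75 × (-0.277631) = 0.208223 substitutions/site.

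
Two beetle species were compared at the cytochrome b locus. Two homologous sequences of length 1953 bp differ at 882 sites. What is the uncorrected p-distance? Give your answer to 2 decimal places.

0.45

p = 882/1953 = 0.451612… ≈ 0.45 (to 2 d.p.).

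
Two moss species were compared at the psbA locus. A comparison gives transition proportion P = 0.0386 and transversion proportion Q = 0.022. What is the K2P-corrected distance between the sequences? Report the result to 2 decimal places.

0.06

Under the Kimura two-parameter model, d = −½ ln(1 − 2P − Q) − ¼ ln(1 − 2Q).
1 − 2P − Q = 0.9008, giving −½ ln(0.9008) = 0.052236.
1 − 2Q = 0.956, giving −¼ ln(0.956) = 0.011249.
d = 0.052236 + 0.011249 = 0.063485.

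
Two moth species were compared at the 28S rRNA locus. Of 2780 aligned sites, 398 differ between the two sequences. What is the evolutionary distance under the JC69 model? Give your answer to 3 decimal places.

p = 398/2780 ≈ 0.143165.
d = −(3/4) ln(1 − 4p/3) = −0.75 ln(1 − 0.190887) = −0.75 ln(0.809113)
  = −0.75 × (-0.211817) = 0.158863 substitutions/site.

0.159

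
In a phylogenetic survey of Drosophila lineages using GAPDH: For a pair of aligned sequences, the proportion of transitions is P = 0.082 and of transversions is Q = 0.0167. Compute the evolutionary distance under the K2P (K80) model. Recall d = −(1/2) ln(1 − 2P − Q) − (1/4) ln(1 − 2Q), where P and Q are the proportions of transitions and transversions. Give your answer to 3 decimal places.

Under the Kimura two-parameter model, d = −½ ln(1 − 2P − Q) − ¼ ln(1 − 2Q).
1 − 2P − Q = 0.8193, giving −½ ln(0.8193) = 0.099652.
1 − 2Q = 0.9666, giving −¼ ln(0.9666) = 0.008493.
d = 0.099652 + 0.008493 = 0.108145.

0.108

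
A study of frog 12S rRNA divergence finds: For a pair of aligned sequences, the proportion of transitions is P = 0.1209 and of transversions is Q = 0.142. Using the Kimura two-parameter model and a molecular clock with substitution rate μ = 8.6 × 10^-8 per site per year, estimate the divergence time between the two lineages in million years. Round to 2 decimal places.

1.89

Under the Kimura two-parameter model, d = −½ ln(1 − 2P − Q) − ¼ ln(1 − 2Q).
1 − 2P − Q = 0.6162, giving −½ ln(0.6162) = 0.242092.
1 − 2Q = 0.716, giving −¼ ln(0.716) = 0.083519.
d = 0.242092 + 0.083519 = 0.325611.
Under a molecular clock d = 2μt, so t = d/(2μ) = 0.325611 / (2 × 8.6 × 10^-8) = 1.89 million years.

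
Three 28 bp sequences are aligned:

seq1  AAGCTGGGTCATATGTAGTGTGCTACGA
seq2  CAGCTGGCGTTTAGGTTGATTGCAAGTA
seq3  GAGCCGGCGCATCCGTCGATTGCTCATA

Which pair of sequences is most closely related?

seq1–seq2: 12/28 differ, p = 0.429, d = 0.635.
seq1–seq3: 12/28 differ, p = 0.429, d = 0.635.
seq2–seq3: 10/28 differ, p = 0.357, d = 0.485.
The smallest distance is between seq2 and seq3.

seq2 and seq3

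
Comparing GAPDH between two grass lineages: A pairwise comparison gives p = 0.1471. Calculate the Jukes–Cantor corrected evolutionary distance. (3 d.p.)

d = −(3/4) ln(1 − 4p/3) = −0.75 ln(1 − 0.196133) = −0.75 ln(0.803867)
  = −0.75 × (-0.218321) = 0.163741 substitutions/site.

0.164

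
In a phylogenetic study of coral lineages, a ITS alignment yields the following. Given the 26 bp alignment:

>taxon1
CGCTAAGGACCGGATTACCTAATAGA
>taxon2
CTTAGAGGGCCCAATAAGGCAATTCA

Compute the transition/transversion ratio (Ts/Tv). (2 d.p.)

0.63

Transitions are A↔G and C↔T; transversions are all other mismatches.
Transitions: 5. Transversions: 8.
R = 5/8 = 0.625 ≈ 0.63 (to 2 d.p.).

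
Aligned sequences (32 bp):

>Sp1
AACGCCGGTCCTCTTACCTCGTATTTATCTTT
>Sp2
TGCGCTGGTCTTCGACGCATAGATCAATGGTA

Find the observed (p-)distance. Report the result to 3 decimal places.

The sequences differ at 17 of 32 positions.
p = 17/32 = 0.53125 ≈ 0.531 (to 3 d.p.).

0.531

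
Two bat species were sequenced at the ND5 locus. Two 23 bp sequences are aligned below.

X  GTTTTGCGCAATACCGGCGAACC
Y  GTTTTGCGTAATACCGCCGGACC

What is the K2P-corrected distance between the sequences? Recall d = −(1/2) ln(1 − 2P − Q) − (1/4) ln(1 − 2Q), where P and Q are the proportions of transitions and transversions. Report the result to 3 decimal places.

Of 23 sites, 2 differences are transitions and 1 are transversions, so P = 2/23 ≈ 0.086957 and Q = 1/23 ≈ 0.043478.
Under the Kimura two-parameter model, d = −½ ln(1 − 2P − Q) − ¼ ln(1 − 2Q).
1 − 2P − Q = 0.782608, giving −½ ln(0.782608) = 0.122562.
1 − 2Q = 0.913044, giving −¼ ln(0.913044) = 0.022743.
d = 0.122562 + 0.022743 = 0.145305.

0.145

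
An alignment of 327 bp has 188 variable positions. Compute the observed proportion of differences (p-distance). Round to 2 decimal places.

0.57

p = 188/327 = 0.574923… ≈ 0.57 (to 2 d.p.).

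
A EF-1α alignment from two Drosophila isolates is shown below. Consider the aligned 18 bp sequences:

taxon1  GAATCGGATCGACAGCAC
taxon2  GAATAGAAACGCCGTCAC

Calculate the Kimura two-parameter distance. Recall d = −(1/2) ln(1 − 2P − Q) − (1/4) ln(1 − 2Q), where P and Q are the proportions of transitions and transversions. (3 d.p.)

0.441

Of 18 sites, 2 differences are transitions and 4 are transversions, so P = 2/18 ≈ 0.111111 and Q = 4/18 ≈ 0.222222.
Under the Kimura two-parameter model, d = −½ ln(1 − 2P − Q) − ¼ ln(1 − 2Q).
1 − 2P − Q = 0.555556, giving −½ ln(0.555556) = 0.293893.
1 − 2Q = 0.555556, giving −¼ ln(0.555556) = 0.146946.
d = 0.293893 + 0.146946 = 0.440839.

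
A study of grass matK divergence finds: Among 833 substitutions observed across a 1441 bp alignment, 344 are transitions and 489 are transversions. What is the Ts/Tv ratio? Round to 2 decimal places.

0.70

R = 344/489 = 0.703476… ≈ 0.70 (to 2 d.p.).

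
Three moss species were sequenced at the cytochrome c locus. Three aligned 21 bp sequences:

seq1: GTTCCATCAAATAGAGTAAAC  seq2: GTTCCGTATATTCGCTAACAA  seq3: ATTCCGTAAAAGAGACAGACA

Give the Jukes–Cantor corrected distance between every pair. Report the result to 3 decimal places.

seq1–seq2: 10/21 sites differ → p ≈ 0.47619, d = −0.75 ln(1 − 0.63492) = 0.755729 ≈ 0.756.
seq1–seq3: 9/21 sites differ → p ≈ 0.428571, d = −0.75 ln(1 − 0.571428) = 0.635472 ≈ 0.635.
seq2–seq3: 10/21 sites differ → p ≈ 0.47619, d = −0.75 ln(1 − 0.63492) = 0.755729 ≈ 0.756.

d(seq1,seq2) = 0.756, d(seq1,seq3) = 0.635, d(seq2,seq3) = 0.756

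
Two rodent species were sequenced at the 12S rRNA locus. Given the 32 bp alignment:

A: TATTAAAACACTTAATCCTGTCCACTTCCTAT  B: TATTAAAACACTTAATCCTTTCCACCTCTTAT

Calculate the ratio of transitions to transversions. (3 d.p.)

Transitions are A↔G and C↔T; transversions are all other mismatches.
Transitions: 2. Transversions: 1.
R = 2/1 = 2.000.

2.000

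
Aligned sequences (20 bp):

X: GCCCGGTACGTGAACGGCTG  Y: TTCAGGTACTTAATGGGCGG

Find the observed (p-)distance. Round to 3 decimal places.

The sequences differ at 8 of 20 positions (sites 1, 2, 4, 10, 12, 14, 15, 19).
p = 8/20 = 0.400.

0.400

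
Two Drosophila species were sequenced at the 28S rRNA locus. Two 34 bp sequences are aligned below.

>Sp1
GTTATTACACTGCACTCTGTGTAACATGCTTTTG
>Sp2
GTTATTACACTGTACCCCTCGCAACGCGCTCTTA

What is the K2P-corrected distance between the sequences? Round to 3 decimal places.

0.424

Of 34 sites, 9 differences are transitions and 1 are transversions, so P = 9/34 ≈ 0.264706 and Q = 1/34 ≈ 0.029412.
Under the Kimura two-parameter model, d = −½ ln(1 − 2P − Q) − ¼ ln(1 − 2Q).
1 − 2P − Q = 0.441176, giving −½ ln(0.441176) = 0.409156.
1 − 2Q = 0.941176, giving −¼ ln(0.941176) = 0.015156.
d = 0.409156 + 0.015156 = 0.424312.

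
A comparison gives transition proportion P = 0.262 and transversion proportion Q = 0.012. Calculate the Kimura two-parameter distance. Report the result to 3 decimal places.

Under the Kimura two-parameter model, d = −½ ln(1 − 2P − Q) − ¼ ln(1 − 2Q).
1 − 2P − Q = 0.464, giving −½ ln(0.464) = 0.383935.
1 − 2Q = 0.976, giving −¼ ln(0.976) = 0.006073.
d = 0.383935 + 0.006073 = 0.390008.

0.390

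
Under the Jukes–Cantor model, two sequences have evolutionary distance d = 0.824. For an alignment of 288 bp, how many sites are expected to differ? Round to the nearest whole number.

Invert JC69: p = (3/4)(1 − e^(−4d/3)) = 0.75 × (1 − e^(-1.098667)) = 0.75 × (1 − 0.333315) = 0.500014.
Expected differing sites = pL ≈ 0.500014 × 288 = 144.004032 ≈ 144.

144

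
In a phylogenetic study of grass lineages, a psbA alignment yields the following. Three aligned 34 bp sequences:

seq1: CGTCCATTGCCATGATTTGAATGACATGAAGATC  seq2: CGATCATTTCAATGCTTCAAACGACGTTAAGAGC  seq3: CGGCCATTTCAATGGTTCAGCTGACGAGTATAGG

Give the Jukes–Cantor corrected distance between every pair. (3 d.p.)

d(seq1,seq2) = 0.423, d(seq1,seq3) = 0.597, d(seq2,seq3) = 0.423

seq1–seq2: 11/34 sites differ → p ≈ 0.323529, d = −0.75 ln(1 − 0.431372) = 0.423397 ≈ 0.423.
seq1–seq3: 14/34 sites differ → p ≈ 0.411765, d = −0.75 ln(1 − 0.54902) = 0.597249 ≈ 0.597.
seq2–seq3: 11/34 sites differ → p ≈ 0.323529, d = −0.75 ln(1 − 0.431372) = 0.423397 ≈ 0.423.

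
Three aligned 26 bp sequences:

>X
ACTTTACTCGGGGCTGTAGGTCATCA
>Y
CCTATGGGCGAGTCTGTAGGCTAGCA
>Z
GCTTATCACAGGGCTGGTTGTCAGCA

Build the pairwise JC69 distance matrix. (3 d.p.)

d(X,Y) = 0.539, d(X,Z) = 0.464, d(Y,Z) = 0.949

X–Y: 10/26 sites differ → p ≈ 0.384615, d = −0.75 ln(1 − 0.51282) = 0.539341 ≈ 0.539.
X–Z: 9/26 sites differ → p ≈ 0.346154, d = −0.75 ln(1 − 0.461539) = 0.464280 ≈ 0.464.
Y–Z: 14/26 sites differ → p ≈ 0.538462, d = −0.75 ln(1 − 0.717949) = 0.949251 ≈ 0.949.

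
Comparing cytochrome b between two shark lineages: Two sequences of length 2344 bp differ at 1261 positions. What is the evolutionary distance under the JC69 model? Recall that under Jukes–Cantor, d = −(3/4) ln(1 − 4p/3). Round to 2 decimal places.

0.95

p = 1261/2344 ≈ 0.537969.
d = −(3/4) ln(1 − 4p/3) = −0.75 ln(1 − 0.717292) = −0.75 ln(0.282708)
  = −0.75 × (-1.263341) = 0.947506 substitutions/site.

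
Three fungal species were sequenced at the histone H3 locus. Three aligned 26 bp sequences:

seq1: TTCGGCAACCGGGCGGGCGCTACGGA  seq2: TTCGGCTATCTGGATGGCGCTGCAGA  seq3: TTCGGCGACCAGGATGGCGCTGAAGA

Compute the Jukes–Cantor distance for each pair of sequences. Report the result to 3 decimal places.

seq1–seq2: 7/26 sites differ → p ≈ 0.269231, d = −0.75 ln(1 − 0.358975) = 0.333515 ≈ 0.334.
seq1–seq3: 7/26 sites differ → p ≈ 0.269231, d = −0.75 ln(1 − 0.358975) = 0.333515 ≈ 0.334.
seq2–seq3: 4/26 sites differ → p ≈ 0.153846, d = −0.75 ln(1 − 0.205128) = 0.172181 ≈ 0.172.

d(seq1,seq2) = 0.334, d(seq1,seq3) = 0.334, d(seq2,seq3) = 0.172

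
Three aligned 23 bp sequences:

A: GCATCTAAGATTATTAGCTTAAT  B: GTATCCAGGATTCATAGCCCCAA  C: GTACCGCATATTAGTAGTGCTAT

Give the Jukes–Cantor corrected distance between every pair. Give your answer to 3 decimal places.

d(A,B) = 0.553, d(A,C) = 0.650, d(B,C) = 0.761

A–B: 9/23 sites differ → p ≈ 0.391304, d = −0.75 ln(1 − 0.521739) = 0.553199 ≈ 0.553.
A–C: 10/23 sites differ → p ≈ 0.434783, d = −0.75 ln(1 − 0.579711) = 0.650110 ≈ 0.650.
B–C: 11/23 sites differ → p ≈ 0.478261, d = −0.75 ln(1 − 0.637681) = 0.761423 ≈ 0.761.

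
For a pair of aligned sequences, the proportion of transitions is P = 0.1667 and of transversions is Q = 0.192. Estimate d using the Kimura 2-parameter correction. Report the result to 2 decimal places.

0.49

Under the Kimura two-parameter model, d = −½ ln(1 − 2P − Q) − ¼ ln(1 − 2Q).
1 − 2P − Q = 0.4746, giving −½ ln(0.4746) = 0.372641.
1 − 2Q = 0.616, giving −¼ ln(0.616) = 0.121127.
d = 0.372641 + 0.121127 = 0.493768.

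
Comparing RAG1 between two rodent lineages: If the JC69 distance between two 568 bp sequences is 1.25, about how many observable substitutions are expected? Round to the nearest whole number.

Invert JC69: p = (3/4)(1 − e^(−4d/3)) = 0.75 × (1 − e^(-1.666667)) = 0.75 × (1 − 0.188876) = 0.608343.
Expected differing sites = pL ≈ 0.608343 × 568 = 345.538824 ≈ 346.

346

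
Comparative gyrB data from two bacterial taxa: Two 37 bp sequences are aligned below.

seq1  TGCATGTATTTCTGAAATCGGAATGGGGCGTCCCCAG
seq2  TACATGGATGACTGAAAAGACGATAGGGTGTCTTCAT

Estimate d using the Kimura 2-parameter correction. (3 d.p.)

Of 37 sites, 7 differences are transitions and 7 are transversions, so P = 7/37 ≈ 0.189189 and Q = 7/37 ≈ 0.189189.
Under the Kimura two-parameter model, d = −½ ln(1 − 2P − Q) − ¼ ln(1 − 2Q).
1 − 2P − Q = 0.432433, giving −½ ln(0.432433) = 0.419164.
1 − 2Q = 0.621622, giving −¼ ln(0.621622) = 0.118856.
d = 0.419164 + 0.118856 = 0.538020.

0.538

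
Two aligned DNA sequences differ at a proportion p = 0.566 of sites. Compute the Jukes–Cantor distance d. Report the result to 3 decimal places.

d = −(3/4) ln(1 − 4p/3) = −0.75 ln(1 − 0.754667) = −0.75 ln(0.245333)
  = −0.75 × (-1.405139) = 1.053854 substitutions/site.

1.054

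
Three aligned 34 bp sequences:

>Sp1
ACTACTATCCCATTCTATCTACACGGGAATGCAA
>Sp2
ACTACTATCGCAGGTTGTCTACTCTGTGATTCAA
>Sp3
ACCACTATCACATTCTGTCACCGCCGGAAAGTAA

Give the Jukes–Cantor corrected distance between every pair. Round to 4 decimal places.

d(Sp1,Sp2) = 0.3734, d(Sp1,Sp3) = 0.3265, d(Sp2,Sp3) = 0.5972

Sp1–Sp2: 10/34 sites differ → p ≈ 0.294118, d = −0.75 ln(1 − 0.392157) = 0.373379 ≈ 0.3734.
Sp1–Sp3: 9/34 sites differ → p ≈ 0.264706, d = −0.75 ln(1 − 0.352941) = 0.326488 ≈ 0.3265.
Sp2–Sp3: 14/34 sites differ → p ≈ 0.411765, d = −0.75 ln(1 − 0.54902) = 0.597249 ≈ 0.5972.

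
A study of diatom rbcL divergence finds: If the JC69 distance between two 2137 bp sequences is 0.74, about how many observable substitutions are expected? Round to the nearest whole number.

1005

Invert JC69: p = (3/4)(1 − e^(−4d/3)) = 0.75 × (1 − e^(-0.986667)) = 0.75 × (1 − 0.372817) = 0.470387.
Expected differing sites = pL ≈ 0.470387 × 2137 = 1005.217019 ≈ 1005.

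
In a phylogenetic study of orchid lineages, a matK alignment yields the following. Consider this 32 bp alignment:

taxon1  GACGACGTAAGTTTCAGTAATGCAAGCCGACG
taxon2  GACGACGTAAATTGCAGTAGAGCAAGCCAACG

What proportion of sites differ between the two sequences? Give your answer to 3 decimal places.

The sequences differ at 5 of 32 positions (sites 11, 14, 20, 21, 29).
p = 5/32 = 0.15625 ≈ 0.156 (to 3 d.p.).

0.156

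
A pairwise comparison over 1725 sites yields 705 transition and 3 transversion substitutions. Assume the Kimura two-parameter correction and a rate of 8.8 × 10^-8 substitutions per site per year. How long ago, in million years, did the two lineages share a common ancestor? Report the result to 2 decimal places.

P = 705/1725 ≈ 0.408696 and Q = 3/1725 ≈ 0.001739.
Under the Kimura two-parameter model, d = −½ ln(1 − 2P − Q) − ¼ ln(1 − 2Q).
1 − 2P − Q = 0.180869, giving −½ ln(0.180869) = 0.854991.
1 − 2Q = 0.996522, giving −¼ ln(0.996522) = 0.000871.
d = 0.854991 + 0.000871 = 0.855862.
Under a molecular clock d = 2μt, so t = d/(2μ) = 0.855862 / (2 × 8.8 × 10^-8) = 4.86 million years.

4.86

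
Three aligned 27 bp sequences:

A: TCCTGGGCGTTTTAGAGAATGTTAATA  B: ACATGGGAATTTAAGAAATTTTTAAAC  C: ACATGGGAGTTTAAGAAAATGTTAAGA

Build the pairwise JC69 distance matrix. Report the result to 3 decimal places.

d(A,B) = 0.511, d(A,C) = 0.264, d(B,C) = 0.213

A–B: 10/27 sites differ → p ≈ 0.37037, d = −0.75 ln(1 − 0.493827) = 0.510658 ≈ 0.511.
A–C: 6/27 sites differ → p ≈ 0.222222, d = −0.75 ln(1 − 0.296296) = 0.263548 ≈ 0.264.
B–C: 5/27 sites differ → p ≈ 0.185185, d = −0.75 ln(1 − 0.246913) = 0.212681 ≈ 0.213.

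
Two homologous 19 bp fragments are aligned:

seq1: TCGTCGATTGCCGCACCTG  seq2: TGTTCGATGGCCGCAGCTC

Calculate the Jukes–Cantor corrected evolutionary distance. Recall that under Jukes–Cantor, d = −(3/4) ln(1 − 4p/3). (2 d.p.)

0.32

The sequences differ at 5 of 19 sites (2, 3, 9, 16, 19), so p = 5/19 ≈ 0.263158.
d = −(3/4) ln(1 − 4p/3) = −0.75 ln(1 − 0.350877) = −0.75 ln(0.649123)
  = −0.75 × (-0.432133) = 0.324100 substitutions/site.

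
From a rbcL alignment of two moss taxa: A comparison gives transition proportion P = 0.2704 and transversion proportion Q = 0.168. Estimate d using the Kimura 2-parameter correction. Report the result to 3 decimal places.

0.719

Under the Kimura two-parameter model, d = −½ ln(1 − 2P − Q) − ¼ ln(1 − 2Q).
1 − 2P − Q = 0.2912, giving −½ ln(0.2912) = 0.616872.
1 − 2Q = 0.664, giving −¼ ln(0.664) = 0.102368.
d = 0.616872 + 0.102368 = 0.719240.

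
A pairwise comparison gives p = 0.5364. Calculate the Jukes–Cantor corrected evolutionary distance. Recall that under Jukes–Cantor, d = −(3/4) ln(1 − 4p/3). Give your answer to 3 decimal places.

0.942

d = −(3/4) ln(1 − 4p/3) = −0.75 ln(1 − 0.7152) = −0.75 ln(0.2848)
  = −0.75 × (-1.255968) = 0.941976 substitutions/site.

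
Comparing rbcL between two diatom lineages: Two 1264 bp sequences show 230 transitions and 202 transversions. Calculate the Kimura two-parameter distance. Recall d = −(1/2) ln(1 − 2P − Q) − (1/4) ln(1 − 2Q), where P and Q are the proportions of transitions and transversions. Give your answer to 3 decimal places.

P = 230/1264 ≈ 0.181962 and Q = 202/1264 ≈ 0.15981.
Under the Kimura two-parameter model, d = −½ ln(1 − 2P − Q) − ¼ ln(1 − 2Q).
1 − 2P − Q = 0.476266, giving −½ ln(0.476266) = 0.370889.
1 − 2Q = 0.68038, giving −¼ ln(0.68038) = 0.096276.
d = 0.370889 + 0.096276 = 0.467165.

0.467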